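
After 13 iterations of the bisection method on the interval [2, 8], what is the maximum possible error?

Bisection error bound: |error| ≤ (b-a)/2^n
|error| ≤ (8 - 2)/2^13 = 6/2^13
|error| ≤ 0.0007324219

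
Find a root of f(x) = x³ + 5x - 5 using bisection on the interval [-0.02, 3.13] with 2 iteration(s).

f(x) = x³ + 5x - 5
Initial interval: [-0.02, 3.13]

Iteration 1:
  c_1 = (-0.020000 + 3.130000)/2 = 1.555000
  f(c_1) = f(1.555000) = 6.535029
  f(a) × f(c) < 0, new interval: [-0.020000, 1.555000]
Iteration 2:
  c_2 = (-0.020000 + 1.555000)/2 = 0.767500
  f(c_2) = f(0.767500) = -0.710399
  f(a) × f(c) ≥ 0, new interval: [0.767500, 1.555000]

After 2 iteration(s), the approximation is c_2 = 0.767500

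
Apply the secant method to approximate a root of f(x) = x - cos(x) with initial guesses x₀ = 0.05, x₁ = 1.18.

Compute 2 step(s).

f(x) = x - cos(x)
x₀ = 0.05, x₁ = 1.18

Secant formula: x_{n+1} = x_n - f(x_n)(x_n - x_{n-1})/(f(x_n) - f(x_{n-1}))

Iteration 1:
  f(0.050000) = -0.948750
  f(1.180000) = 0.799075
  x_2 = 1.180000 - 0.799075×(1.180000 - 0.050000)/(0.799075 - (-0.948750))
       = 0.663384
Iteration 2:
  f(1.180000) = 0.799075
  f(0.663384) = -0.124529
  x_3 = 0.663384 - (-0.124529)×(0.663384 - 1.180000)/(-0.124529 - 0.799075)
       = 0.733039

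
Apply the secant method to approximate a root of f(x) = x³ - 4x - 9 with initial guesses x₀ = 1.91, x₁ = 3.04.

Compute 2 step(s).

f(x) = x³ - 4x - 9
x₀ = 1.91, x₁ = 3.04

Secant formula: x_{n+1} = x_n - f(x_n)(x_n - x_{n-1})/(f(x_n) - f(x_{n-1}))

Iteration 1:
  f(1.910000) = -9.672129
  f(3.040000) = 6.934464
  x_2 = 3.040000 - 6.934464×(3.040000 - 1.910000)/(6.934464 - (-9.672129))
       = 2.568143
Iteration 2:
  f(3.040000) = 6.934464
  f(2.568143) = -2.334755
  x_3 = 2.568143 - (-2.334755)×(2.568143 - 3.040000)/(-2.334755 - 6.934464)
       = 2.686995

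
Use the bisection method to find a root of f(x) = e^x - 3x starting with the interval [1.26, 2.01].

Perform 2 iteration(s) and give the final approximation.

f(x) = e^x - 3x
Initial interval: [1.26, 2.01]

Iteration 1:
  c_1 = (1.260000 + 2.010000)/2 = 1.635000
  f(c_1) = f(1.635000) = 0.224458
  f(a) × f(c) < 0, new interval: [1.260000, 1.635000]
Iteration 2:
  c_2 = (1.260000 + 1.635000)/2 = 1.447500
  f(c_2) = f(1.447500) = -0.090030
  f(a) × f(c) ≥ 0, new interval: [1.447500, 1.635000]

After 2 iteration(s), the approximation is c_2 = 1.447500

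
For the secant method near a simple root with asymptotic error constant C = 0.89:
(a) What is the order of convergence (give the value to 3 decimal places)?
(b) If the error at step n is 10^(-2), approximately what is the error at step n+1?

(a) Secant method has superlinear convergence with order φ = (1+√5)/2 ≈ 1.618.
    This means |e_{n+1}| ≈ C|e_n|^1.618.

(b) With |e_n| = 10^(-2) and C = 0.89:
    |e_{n+1}| ≈ 0.89 × (10^(-2))^1.618 = 0.89 × 10^(-3.24)

(a) ≈ 1.618 (golden ratio); (b) |e_{n+1}| ≈ 5.168e-04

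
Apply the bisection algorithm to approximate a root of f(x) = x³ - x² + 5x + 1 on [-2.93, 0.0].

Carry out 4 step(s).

f(x) = x³ - x² + 5x + 1
Initial interval: [-2.93, 0.0]

Iteration 1:
  c_1 = (-2.930000 + 0.000000)/2 = -1.465000
  f(c_1) = f(-1.465000) = -11.615445
  f(a) × f(c) ≥ 0, new interval: [-1.465000, 0.000000]
Iteration 2:
  c_2 = (-1.465000 + 0.000000)/2 = -0.732500
  f(c_2) = f(-0.732500) = -3.592084
  f(a) × f(c) ≥ 0, new interval: [-0.732500, 0.000000]
Iteration 3:
  c_3 = (-0.732500 + 0.000000)/2 = -0.366250
  f(c_3) = f(-0.366250) = -1.014517
  f(a) × f(c) ≥ 0, new interval: [-0.366250, 0.000000]
Iteration 4:
  c_4 = (-0.366250 + 0.000000)/2 = -0.183125
  f(c_4) = f(-0.183125) = 0.044699
  f(a) × f(c) < 0, new interval: [-0.366250, -0.183125]

After 4 iteration(s), the approximation is c_4 = -0.183125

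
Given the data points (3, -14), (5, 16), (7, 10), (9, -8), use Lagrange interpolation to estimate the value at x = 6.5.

Lagrange interpolation formula:
P(x) = Σ yᵢ × Lᵢ(x)
where Lᵢ(x) = Π_{j≠i} (x - xⱼ)/(xᵢ - xⱼ)

L_0(6.5) = (6.5 - 5)/(3 - 5) × (6.5 - 7)/(3 - 7) × (6.5 - 9)/(3 - 9) = -0.039062
L_1(6.5) = (6.5 - 3)/(5 - 3) × (6.5 - 7)/(5 - 7) × (6.5 - 9)/(5 - 9) = 0.273438
L_2(6.5) = (6.5 - 3)/(7 - 3) × (6.5 - 5)/(7 - 5) × (6.5 - 9)/(7 - 9) = 0.820312
L_3(6.5) = (6.5 - 3)/(9 - 3) × (6.5 - 5)/(9 - 5) × (6.5 - 7)/(9 - 7) = -0.054688

P(6.5) = (-14)×L_0(6.5) + 16×L_1(6.5) + 10×L_2(6.5) + (-8)×L_3(6.5)
P(6.5) = 13.562500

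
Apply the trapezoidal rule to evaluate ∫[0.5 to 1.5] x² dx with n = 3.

f(x) = x²
a = 0.5, b = 1.5, n = 3
h = (b - a)/n = 0.333333

Trapezoidal rule: (h/2)[f(x₀) + 2f(x₁) + 2f(x₂) + ... + f(xₙ)]

x_0 = 0.5000, f(x_0) = 0.250000, coefficient = 1
x_1 = 0.8333, f(x_1) = 0.694444, coefficient = 2
x_2 = 1.1667, f(x_2) = 1.361111, coefficient = 2
x_3 = 1.5000, f(x_3) = 2.250000, coefficient = 1

I ≈ (0.333333/2) × 6.611111 = 1.101852
Exact value: 1.083333
Error: 0.018519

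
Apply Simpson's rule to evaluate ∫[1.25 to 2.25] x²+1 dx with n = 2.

f(x) = x²+1
a = 1.25, b = 2.25, n = 2
h = (b - a)/n = 0.500000

Simpson's rule: (h/3)[f(x₀) + 4f(x₁) + 2f(x₂) + ... + f(xₙ)]

x_0 = 1.2500, f(x_0) = 2.562500, coefficient = 1
x_1 = 1.7500, f(x_1) = 4.062500, coefficient = 4
x_2 = 2.2500, f(x_2) = 6.062500, coefficient = 1

I ≈ (0.500000/3) × 24.875000 = 4.145833
Exact value: 4.145833
Error: 0.000000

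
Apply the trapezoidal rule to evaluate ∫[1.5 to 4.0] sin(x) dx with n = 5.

f(x) = sin(x)
a = 1.5, b = 4.0, n = 5
h = (b - a)/n = 0.500000

Trapezoidal rule: (h/2)[f(x₀) + 2f(x₁) + 2f(x₂) + ... + f(xₙ)]

x_0 = 1.5000, f(x_0) = 0.997495, coefficient = 1
x_1 = 2.0000, f(x_1) = 0.909297, coefficient = 2
x_2 = 2.5000, f(x_2) = 0.598472, coefficient = 2
x_3 = 3.0000, f(x_3) = 0.141120, coefficient = 2
x_4 = 3.5000, f(x_4) = -0.350783, coefficient = 2
x_5 = 4.0000, f(x_5) = -0.756802, coefficient = 1

I ≈ (0.500000/2) × 2.836905 = 0.709226
Exact value: 0.724381
Error: 0.015155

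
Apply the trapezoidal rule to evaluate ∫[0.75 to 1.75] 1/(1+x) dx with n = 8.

f(x) = 1/(1+x)
a = 0.75, b = 1.75, n = 8
h = (b - a)/n = 0.125000

Trapezoidal rule: (h/2)[f(x₀) + 2f(x₁) + 2f(x₂) + ... + f(xₙ)]

x_0 = 0.7500, f(x_0) = 0.571429, coefficient = 1
x_1 = 0.8750, f(x_1) = 0.533333, coefficient = 2
x_2 = 1.0000, f(x_2) = 0.500000, coefficient = 2
x_3 = 1.1250, f(x_3) = 0.470588, coefficient = 2
x_4 = 1.2500, f(x_4) = 0.444444, coefficient = 2
x_5 = 1.3750, f(x_5) = 0.421053, coefficient = 2
x_6 = 1.5000, f(x_6) = 0.400000, coefficient = 2
x_7 = 1.6250, f(x_7) = 0.380952, coefficient = 2
x_8 = 1.7500, f(x_8) = 0.363636, coefficient = 1

I ≈ (0.125000/2) × 7.235807 = 0.452238
Exact value: 0.451985
Error: 0.000253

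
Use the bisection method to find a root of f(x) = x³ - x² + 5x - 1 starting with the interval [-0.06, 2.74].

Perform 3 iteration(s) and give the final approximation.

f(x) = x³ - x² + 5x - 1
Initial interval: [-0.06, 2.74]

Iteration 1:
  c_1 = (-0.060000 + 2.740000)/2 = 1.340000
  f(c_1) = f(1.340000) = 6.310504
  f(a) × f(c) < 0, new interval: [-0.060000, 1.340000]
Iteration 2:
  c_2 = (-0.060000 + 1.340000)/2 = 0.640000
  f(c_2) = f(0.640000) = 2.052544
  f(a) × f(c) < 0, new interval: [-0.060000, 0.640000]
Iteration 3:
  c_3 = (-0.060000 + 0.640000)/2 = 0.290000
  f(c_3) = f(0.290000) = 0.390289
  f(a) × f(c) < 0, new interval: [-0.060000, 0.290000]

After 3 iteration(s), the approximation is c_3 = 0.290000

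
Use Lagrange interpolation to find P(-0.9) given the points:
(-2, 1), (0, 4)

Lagrange interpolation formula:
P(x) = Σ yᵢ × Lᵢ(x)
where Lᵢ(x) = Π_{j≠i} (x - xⱼ)/(xᵢ - xⱼ)

L_0(-0.9) = (-0.9 - 0)/(-2 - 0) = 0.450000
L_1(-0.9) = (-0.9 - (-2))/(0 - (-2)) = 0.550000

P(-0.9) = 1×L_0(-0.9) + 4×L_1(-0.9)
P(-0.9) = 2.650000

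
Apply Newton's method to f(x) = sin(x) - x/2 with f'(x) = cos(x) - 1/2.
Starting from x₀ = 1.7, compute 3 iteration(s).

f(x) = sin(x) - x/2
f'(x) = cos(x) - 1/2
x₀ = 1.7

Newton-Raphson formula: x_{n+1} = x_n - f(x_n)/f'(x_n)

Iteration 1:
  f(1.700000) = 0.141665
  f'(1.700000) = -0.628844
  x_1 = 1.700000 - 0.141665/(-0.628844) = 1.925278
Iteration 2:
  f(1.925278) = -0.024812
  f'(1.925278) = -0.847104
  x_2 = 1.925278 - (-0.024812)/(-0.847104) = 1.895987
Iteration 3:
  f(1.895987) = -0.000404
  f'(1.895987) = -0.819490
  x_3 = 1.895987 - (-0.000404)/(-0.819490) = 1.895494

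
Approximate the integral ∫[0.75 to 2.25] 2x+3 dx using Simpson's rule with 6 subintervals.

f(x) = 2x+3
a = 0.75, b = 2.25, n = 6
h = (b - a)/n = 0.250000

Simpson's rule: (h/3)[f(x₀) + 4f(x₁) + 2f(x₂) + ... + f(xₙ)]

x_0 = 0.7500, f(x_0) = 4.500000, coefficient = 1
x_1 = 1.0000, f(x_1) = 5.000000, coefficient = 4
x_2 = 1.2500, f(x_2) = 5.500000, coefficient = 2
x_3 = 1.5000, f(x_3) = 6.000000, coefficient = 4
x_4 = 1.7500, f(x_4) = 6.500000, coefficient = 2
x_5 = 2.0000, f(x_5) = 7.000000, coefficient = 4
x_6 = 2.2500, f(x_6) = 7.500000, coefficient = 1

I ≈ (0.250000/3) × 108.000000 = 9.000000
Exact value: 9.000000
Error: 0.000000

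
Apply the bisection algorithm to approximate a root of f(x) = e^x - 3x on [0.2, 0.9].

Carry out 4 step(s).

f(x) = e^x - 3x
Initial interval: [0.2, 0.9]

Iteration 1:
  c_1 = (0.200000 + 0.900000)/2 = 0.550000
  f(c_1) = f(0.550000) = 0.083253
  f(a) × f(c) ≥ 0, new interval: [0.550000, 0.900000]
Iteration 2:
  c_2 = (0.550000 + 0.900000)/2 = 0.725000
  f(c_2) = f(0.725000) = -0.110269
  f(a) × f(c) < 0, new interval: [0.550000, 0.725000]
Iteration 3:
  c_3 = (0.550000 + 0.725000)/2 = 0.637500
  f(c_3) = f(0.637500) = -0.020754
  f(a) × f(c) < 0, new interval: [0.550000, 0.637500]
Iteration 4:
  c_4 = (0.550000 + 0.637500)/2 = 0.593750
  f(c_4) = f(0.593750) = 0.029516
  f(a) × f(c) ≥ 0, new interval: [0.593750, 0.637500]

After 4 iteration(s), the approximation is c_4 = 0.593750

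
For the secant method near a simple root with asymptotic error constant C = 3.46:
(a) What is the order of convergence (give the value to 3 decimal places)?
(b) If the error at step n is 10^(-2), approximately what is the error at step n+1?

(a) Secant method has superlinear convergence with order φ = (1+√5)/2 ≈ 1.618.
    This means |e_{n+1}| ≈ C|e_n|^1.618.

(b) With |e_n| = 10^(-2) and C = 3.46:
    |e_{n+1}| ≈ 3.46 × (10^(-2))^1.618 = 3.46 × 10^(-3.24)

(a) ≈ 1.618 (golden ratio); (b) |e_{n+1}| ≈ 2.009e-03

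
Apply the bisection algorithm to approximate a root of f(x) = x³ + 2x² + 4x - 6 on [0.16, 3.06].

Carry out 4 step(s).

f(x) = x³ + 2x² + 4x - 6
Initial interval: [0.16, 3.06]

Iteration 1:
  c_1 = (0.160000 + 3.060000)/2 = 1.610000
  f(c_1) = f(1.610000) = 9.797481
  f(a) × f(c) < 0, new interval: [0.160000, 1.610000]
Iteration 2:
  c_2 = (0.160000 + 1.610000)/2 = 0.885000
  f(c_2) = f(0.885000) = -0.200396
  f(a) × f(c) ≥ 0, new interval: [0.885000, 1.610000]
Iteration 3:
  c_3 = (0.885000 + 1.610000)/2 = 1.247500
  f(c_3) = f(1.247500) = 4.043942
  f(a) × f(c) < 0, new interval: [0.885000, 1.247500]
Iteration 4:
  c_4 = (0.885000 + 1.247500)/2 = 1.066250
  f(c_4) = f(1.066250) = 1.750986
  f(a) × f(c) < 0, new interval: [0.885000, 1.066250]

After 4 iteration(s), the approximation is c_4 = 1.066250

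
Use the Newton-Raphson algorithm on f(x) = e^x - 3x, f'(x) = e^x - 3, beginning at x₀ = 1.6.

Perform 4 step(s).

f(x) = e^x - 3x
f'(x) = e^x - 3
x₀ = 1.6

Newton-Raphson formula: x_{n+1} = x_n - f(x_n)/f'(x_n)

Iteration 1:
  f(1.600000) = 0.153032
  f'(1.600000) = 1.953032
  x_1 = 1.600000 - 0.153032/1.953032 = 1.521644
Iteration 2:
  f(1.521644) = 0.014816
  f'(1.521644) = 1.579747
  x_2 = 1.521644 - 0.014816/1.579747 = 1.512265
Iteration 3:
  f(1.512265) = 0.000201
  f'(1.512265) = 1.536996
  x_3 = 1.512265 - 0.000201/1.536996 = 1.512135
Iteration 4:
  f(1.512135) = 0.000000
  f'(1.512135) = 1.536404
  x_4 = 1.512135 - 0.000000/1.536404 = 1.512135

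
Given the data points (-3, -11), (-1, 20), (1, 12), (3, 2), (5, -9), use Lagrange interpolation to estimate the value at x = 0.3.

Lagrange interpolation formula:
P(x) = Σ yᵢ × Lᵢ(x)
where Lᵢ(x) = Π_{j≠i} (x - xⱼ)/(xᵢ - xⱼ)

L_0(0.3) = (0.3 - (-1))/(-3 - (-1)) × (0.3 - 1)/(-3 - 1) × (0.3 - 3)/(-3 - 3) × (0.3 - 5)/(-3 - 5) = -0.030073
L_1(0.3) = (0.3 - (-3))/(-1 - (-3)) × (0.3 - 1)/(-1 - 1) × (0.3 - 3)/(-1 - 3) × (0.3 - 5)/(-1 - 5) = 0.305353
L_2(0.3) = (0.3 - (-3))/(1 - (-3)) × (0.3 - (-1))/(1 - (-1)) × (0.3 - 3)/(1 - 3) × (0.3 - 5)/(1 - 5) = 0.850627
L_3(0.3) = (0.3 - (-3))/(3 - (-3)) × (0.3 - (-1))/(3 - (-1)) × (0.3 - 1)/(3 - 1) × (0.3 - 5)/(3 - 5) = -0.147022
L_4(0.3) = (0.3 - (-3))/(5 - (-3)) × (0.3 - (-1))/(5 - (-1)) × (0.3 - 1)/(5 - 1) × (0.3 - 3)/(5 - 3) = 0.021115

P(0.3) = (-11)×L_0(0.3) + 20×L_1(0.3) + 12×L_2(0.3) + 2×L_3(0.3) + (-9)×L_4(0.3)
P(0.3) = 16.161303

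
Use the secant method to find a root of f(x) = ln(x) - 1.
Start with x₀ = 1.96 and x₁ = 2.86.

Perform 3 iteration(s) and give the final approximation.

f(x) = ln(x) - 1
x₀ = 1.96, x₁ = 2.86

Secant formula: x_{n+1} = x_n - f(x_n)(x_n - x_{n-1})/(f(x_n) - f(x_{n-1}))

Iteration 1:
  f(1.960000) = -0.327056
  f(2.860000) = 0.050822
  x_2 = 2.860000 - 0.050822×(2.860000 - 1.960000)/(0.050822 - (-0.327056))
       = 2.738957
Iteration 2:
  f(2.860000) = 0.050822
  f(2.738957) = 0.007577
  x_3 = 2.738957 - 0.007577×(2.738957 - 2.860000)/(0.007577 - 0.050822)
       = 2.717748
Iteration 3:
  f(2.738957) = 0.007577
  f(2.717748) = -0.000196
  x_4 = 2.717748 - (-0.000196)×(2.717748 - 2.738957)/(-0.000196 - 0.007577)
       = 2.718284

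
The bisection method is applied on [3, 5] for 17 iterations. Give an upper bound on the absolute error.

Bisection error bound: |error| ≤ (b-a)/2^n
|error| ≤ (5 - 3)/2^17 = 2/2^17
|error| ≤ 0.0000152588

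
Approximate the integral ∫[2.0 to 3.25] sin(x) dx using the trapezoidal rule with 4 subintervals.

f(x) = sin(x)
a = 2.0, b = 3.25, n = 4
h = (b - a)/n = 0.312500

Trapezoidal rule: (h/2)[f(x₀) + 2f(x₁) + 2f(x₂) + ... + f(xₙ)]

x_0 = 2.0000, f(x_0) = 0.909297, coefficient = 1
x_1 = 2.3125, f(x_1) = 0.737319, coefficient = 2
x_2 = 2.6250, f(x_2) = 0.493920, coefficient = 2
x_3 = 2.9375, f(x_3) = 0.202679, coefficient = 2
x_4 = 3.2500, f(x_4) = -0.108195, coefficient = 1

I ≈ (0.312500/2) × 3.668938 = 0.573272
Exact value: 0.577983
Error: 0.004711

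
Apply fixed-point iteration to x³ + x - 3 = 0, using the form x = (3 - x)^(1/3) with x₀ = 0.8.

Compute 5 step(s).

Equation: x³ + x - 3 = 0
Fixed-point form: x = (3 - x)^(1/3)
x₀ = 0.8

x_1 = g(0.800000) = 1.300591
x_2 = g(1.300591) = 1.193345
x_3 = g(1.193345) = 1.217938
x_4 = g(1.217938) = 1.212386
x_5 = g(1.212386) = 1.213644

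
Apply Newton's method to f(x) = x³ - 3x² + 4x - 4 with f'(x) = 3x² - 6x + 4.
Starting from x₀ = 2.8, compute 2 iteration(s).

f(x) = x³ - 3x² + 4x - 4
f'(x) = 3x² - 6x + 4
x₀ = 2.8

Newton-Raphson formula: x_{n+1} = x_n - f(x_n)/f'(x_n)

Iteration 1:
  f(2.800000) = 5.632000
  f'(2.800000) = 10.720000
  x_1 = 2.800000 - 5.632000/10.720000 = 2.274627
Iteration 2:
  f(2.274627) = 1.345480
  f'(2.274627) = 5.874021
  x_2 = 2.274627 - 1.345480/5.874021 = 2.045571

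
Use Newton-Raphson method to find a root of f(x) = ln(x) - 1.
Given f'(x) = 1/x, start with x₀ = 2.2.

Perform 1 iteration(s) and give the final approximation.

f(x) = ln(x) - 1
f'(x) = 1/x
x₀ = 2.2

Newton-Raphson formula: x_{n+1} = x_n - f(x_n)/f'(x_n)

Iteration 1:
  f(2.200000) = -0.211543
  f'(2.200000) = 0.454545
  x_1 = 2.200000 - (-0.211543)/0.454545 = 2.665394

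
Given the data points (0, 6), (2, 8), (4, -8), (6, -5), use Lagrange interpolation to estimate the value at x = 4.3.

Lagrange interpolation formula:
P(x) = Σ yᵢ × Lᵢ(x)
where Lᵢ(x) = Π_{j≠i} (x - xⱼ)/(xᵢ - xⱼ)

L_0(4.3) = (4.3 - 2)/(0 - 2) × (4.3 - 4)/(0 - 4) × (4.3 - 6)/(0 - 6) = 0.024437
L_1(4.3) = (4.3 - 0)/(2 - 0) × (4.3 - 4)/(2 - 4) × (4.3 - 6)/(2 - 6) = -0.137062
L_2(4.3) = (4.3 - 0)/(4 - 0) × (4.3 - 2)/(4 - 2) × (4.3 - 6)/(4 - 6) = 1.050812
L_3(4.3) = (4.3 - 0)/(6 - 0) × (4.3 - 2)/(6 - 2) × (4.3 - 4)/(6 - 4) = 0.061812

P(4.3) = 6×L_0(4.3) + 8×L_1(4.3) + (-8)×L_2(4.3) + (-5)×L_3(4.3)
P(4.3) = -9.665437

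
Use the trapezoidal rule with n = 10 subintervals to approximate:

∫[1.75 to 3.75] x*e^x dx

f(x) = x*e^x
a = 1.75, b = 3.75, n = 10
h = (b - a)/n = 0.200000

Trapezoidal rule: (h/2)[f(x₀) + 2f(x₁) + 2f(x₂) + ... + f(xₙ)]

x_0 = 1.7500, f(x_0) = 10.070555, coefficient = 1
x_1 = 1.9500, f(x_1) = 13.705941, coefficient = 2
x_2 = 2.1500, f(x_2) = 18.457446, coefficient = 2
x_3 = 2.3500, f(x_3) = 24.641089, coefficient = 2
x_4 = 2.5500, f(x_4) = 32.658115, coefficient = 2
x_5 = 2.7500, f(x_5) = 43.017238, coefficient = 2
x_6 = 2.9500, f(x_6) = 56.362563, coefficient = 2
x_7 = 3.1500, f(x_7) = 73.508603, coefficient = 2
x_8 = 3.3500, f(x_8) = 95.484158, coefficient = 2
x_9 = 3.5500, f(x_9) = 123.587277, coefficient = 2
x_10 = 3.7500, f(x_10) = 159.454058, coefficient = 1

I ≈ (0.200000/2) × 1132.369471 = 113.236947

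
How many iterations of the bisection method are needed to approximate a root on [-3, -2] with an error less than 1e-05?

We need (b-a)/2^n ≤ 1e-05
(-2 - (-3))/2^n ≤ 1e-05
1/2^n ≤ 1e-05
2^n ≥ 100000
n ≥ log₂(100000) = 16.61
n ≥ 17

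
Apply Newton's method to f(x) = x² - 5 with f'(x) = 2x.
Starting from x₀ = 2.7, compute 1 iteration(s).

f(x) = x² - 5
f'(x) = 2x
x₀ = 2.7

Newton-Raphson formula: x_{n+1} = x_n - f(x_n)/f'(x_n)

Iteration 1:
  f(2.700000) = 2.290000
  f'(2.700000) = 5.400000
  x_1 = 2.700000 - 2.290000/5.400000 = 2.275926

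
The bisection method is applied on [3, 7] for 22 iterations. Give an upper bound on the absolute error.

Bisection error bound: |error| ≤ (b-a)/2^n
|error| ≤ (7 - 3)/2^22 = 4/2^22
|error| ≤ 0.0000009537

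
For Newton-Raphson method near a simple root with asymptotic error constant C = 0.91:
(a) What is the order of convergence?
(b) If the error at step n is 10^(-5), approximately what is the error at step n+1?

(a) Newton-Raphson has quadratic (order 2) convergence near simple roots.
    This means |e_{n+1}| ≈ C|e_n|².

(b) With |e_n| = 10^(-5) and C = 0.91:
    |e_{n+1}| ≈ 0.91 × (10^(-5))² = 0.91 × 10^(-10)

(a) 2 (quadratic); (b) |e_{n+1}| ≈ 9.100e-11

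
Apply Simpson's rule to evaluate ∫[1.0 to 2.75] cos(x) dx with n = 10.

f(x) = cos(x)
a = 1.0, b = 2.75, n = 10
h = (b - a)/n = 0.175000

Simpson's rule: (h/3)[f(x₀) + 4f(x₁) + 2f(x₂) + ... + f(xₙ)]

x_0 = 1.0000, f(x_0) = 0.540302, coefficient = 1
x_1 = 1.1750, f(x_1) = 0.385543, coefficient = 4
x_2 = 1.3500, f(x_2) = 0.219007, coefficient = 2
x_3 = 1.5250, f(x_3) = 0.045780, coefficient = 4
x_4 = 1.7000, f(x_4) = -0.128844, coefficient = 2
x_5 = 1.8750, f(x_5) = -0.299534, coefficient = 4
x_6 = 2.0500, f(x_6) = -0.461073, coefficient = 2
x_7 = 2.2250, f(x_7) = -0.608528, coefficient = 4
x_8 = 2.4000, f(x_8) = -0.737394, coefficient = 2
x_9 = 2.5750, f(x_9) = -0.843735, coefficient = 4
x_10 = 2.7500, f(x_10) = -0.924302, coefficient = 1

I ≈ (0.175000/3) × -7.882498 = -0.459812
Exact value: -0.459810
Error: 0.000002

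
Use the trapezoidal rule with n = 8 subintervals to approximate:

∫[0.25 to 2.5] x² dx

f(x) = x²
a = 0.25, b = 2.5, n = 8
h = (b - a)/n = 0.281250

Trapezoidal rule: (h/2)[f(x₀) + 2f(x₁) + 2f(x₂) + ... + f(xₙ)]

x_0 = 0.2500, f(x_0) = 0.062500, coefficient = 1
x_1 = 0.5312, f(x_1) = 0.282227, coefficient = 2
x_2 = 0.8125, f(x_2) = 0.660156, coefficient = 2
x_3 = 1.0938, f(x_3) = 1.196289, coefficient = 2
x_4 = 1.3750, f(x_4) = 1.890625, coefficient = 2
x_5 = 1.6562, f(x_5) = 2.743164, coefficient = 2
x_6 = 1.9375, f(x_6) = 3.753906, coefficient = 2
x_7 = 2.2188, f(x_7) = 4.922852, coefficient = 2
x_8 = 2.5000, f(x_8) = 6.250000, coefficient = 1

I ≈ (0.281250/2) × 37.210938 = 5.232788
Exact value: 5.203125
Error: 0.029663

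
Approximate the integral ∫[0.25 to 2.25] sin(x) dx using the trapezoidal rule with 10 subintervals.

f(x) = sin(x)
a = 0.25, b = 2.25, n = 10
h = (b - a)/n = 0.200000

Trapezoidal rule: (h/2)[f(x₀) + 2f(x₁) + 2f(x₂) + ... + f(xₙ)]

x_0 = 0.2500, f(x_0) = 0.247404, coefficient = 1
x_1 = 0.4500, f(x_1) = 0.434966, coefficient = 2
x_2 = 0.6500, f(x_2) = 0.605186, coefficient = 2
x_3 = 0.8500, f(x_3) = 0.751280, coefficient = 2
x_4 = 1.0500, f(x_4) = 0.867423, coefficient = 2
x_5 = 1.2500, f(x_5) = 0.948985, coefficient = 2
x_6 = 1.4500, f(x_6) = 0.992713, coefficient = 2
x_7 = 1.6500, f(x_7) = 0.996865, coefficient = 2
x_8 = 1.8500, f(x_8) = 0.961275, coefficient = 2
x_9 = 2.0500, f(x_9) = 0.887362, coefficient = 2
x_10 = 2.2500, f(x_10) = 0.778073, coefficient = 1

I ≈ (0.200000/2) × 15.917589 = 1.591759
Exact value: 1.597086
Error: 0.005327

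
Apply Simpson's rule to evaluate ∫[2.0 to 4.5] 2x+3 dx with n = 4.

f(x) = 2x+3
a = 2.0, b = 4.5, n = 4
h = (b - a)/n = 0.625000

Simpson's rule: (h/3)[f(x₀) + 4f(x₁) + 2f(x₂) + ... + f(xₙ)]

x_0 = 2.0000, f(x_0) = 7.000000, coefficient = 1
x_1 = 2.6250, f(x_1) = 8.250000, coefficient = 4
x_2 = 3.2500, f(x_2) = 9.500000, coefficient = 2
x_3 = 3.8750, f(x_3) = 10.750000, coefficient = 4
x_4 = 4.5000, f(x_4) = 12.000000, coefficient = 1

I ≈ (0.625000/3) × 114.000000 = 23.750000
Exact value: 23.750000
Error: 0.000000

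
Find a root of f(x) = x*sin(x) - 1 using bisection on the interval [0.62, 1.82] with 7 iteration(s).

f(x) = x*sin(x) - 1
Initial interval: [0.62, 1.82]

Iteration 1:
  c_1 = (0.620000 + 1.820000)/2 = 1.220000
  f(c_1) = f(1.220000) = 0.145701
  f(a) × f(c) < 0, new interval: [0.620000, 1.220000]
Iteration 2:
  c_2 = (0.620000 + 1.220000)/2 = 0.920000
  f(c_2) = f(0.920000) = -0.268047
  f(a) × f(c) ≥ 0, new interval: [0.920000, 1.220000]
Iteration 3:
  c_3 = (0.920000 + 1.220000)/2 = 1.070000
  f(c_3) = f(1.070000) = -0.061395
  f(a) × f(c) ≥ 0, new interval: [1.070000, 1.220000]
Iteration 4:
  c_4 = (1.070000 + 1.220000)/2 = 1.145000
  f(c_4) = f(1.145000) = 0.042763
  f(a) × f(c) < 0, new interval: [1.070000, 1.145000]
Iteration 5:
  c_5 = (1.070000 + 1.145000)/2 = 1.107500
  f(c_5) = f(1.107500) = -0.009248
  f(a) × f(c) ≥ 0, new interval: [1.107500, 1.145000]
Iteration 6:
  c_6 = (1.107500 + 1.145000)/2 = 1.126250
  f(c_6) = f(1.126250) = 0.016785
  f(a) × f(c) < 0, new interval: [1.107500, 1.126250]
Iteration 7:
  c_7 = (1.107500 + 1.126250)/2 = 1.116875
  f(c_7) = f(1.116875) = 0.003774
  f(a) × f(c) < 0, new interval: [1.107500, 1.116875]

After 7 iteration(s), the approximation is c_7 = 1.116875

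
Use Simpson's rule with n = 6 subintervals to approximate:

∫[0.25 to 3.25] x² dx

f(x) = x²
a = 0.25, b = 3.25, n = 6
h = (b - a)/n = 0.500000

Simpson's rule: (h/3)[f(x₀) + 4f(x₁) + 2f(x₂) + ... + f(xₙ)]

x_0 = 0.2500, f(x_0) = 0.062500, coefficient = 1
x_1 = 0.7500, f(x_1) = 0.562500, coefficient = 4
x_2 = 1.2500, f(x_2) = 1.562500, coefficient = 2
x_3 = 1.7500, f(x_3) = 3.062500, coefficient = 4
x_4 = 2.2500, f(x_4) = 5.062500, coefficient = 2
x_5 = 2.7500, f(x_5) = 7.562500, coefficient = 4
x_6 = 3.2500, f(x_6) = 10.562500, coefficient = 1

I ≈ (0.500000/3) × 68.625000 = 11.437500
Exact value: 11.437500
Error: 0.000000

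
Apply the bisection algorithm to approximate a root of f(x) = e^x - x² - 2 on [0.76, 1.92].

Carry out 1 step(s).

f(x) = e^x - x² - 2
Initial interval: [0.76, 1.92]

Iteration 1:
  c_1 = (0.760000 + 1.920000)/2 = 1.340000
  f(c_1) = f(1.340000) = 0.023444
  f(a) × f(c) < 0, new interval: [0.760000, 1.340000]

After 1 iteration(s), the approximation is c_1 = 1.340000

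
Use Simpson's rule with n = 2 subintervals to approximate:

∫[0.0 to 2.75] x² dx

f(x) = x²
a = 0.0, b = 2.75, n = 2
h = (b - a)/n = 1.375000

Simpson's rule: (h/3)[f(x₀) + 4f(x₁) + 2f(x₂) + ... + f(xₙ)]

x_0 = 0.0000, f(x_0) = 0.000000, coefficient = 1
x_1 = 1.3750, f(x_1) = 1.890625, coefficient = 4
x_2 = 2.7500, f(x_2) = 7.562500, coefficient = 1

I ≈ (1.375000/3) × 15.125000 = 6.932292
Exact value: 6.932292
Error: 0.000000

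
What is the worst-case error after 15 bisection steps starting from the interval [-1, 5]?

Bisection error bound: |error| ≤ (b-a)/2^n
|error| ≤ (5 - (-1))/2^15 = 6/2^15
|error| ≤ 0.0001831055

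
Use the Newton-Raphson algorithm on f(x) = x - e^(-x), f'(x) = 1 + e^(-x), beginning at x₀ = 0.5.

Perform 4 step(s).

f(x) = x - e^(-x)
f'(x) = 1 + e^(-x)
x₀ = 0.5

Newton-Raphson formula: x_{n+1} = x_n - f(x_n)/f'(x_n)

Iteration 1:
  f(0.500000) = -0.106531
  f'(0.500000) = 1.606531
  x_1 = 0.500000 - (-0.106531)/1.606531 = 0.566311
Iteration 2:
  f(0.566311) = -0.001305
  f'(0.566311) = 1.567616
  x_2 = 0.566311 - (-0.001305)/1.567616 = 0.567143
Iteration 3:
  f(0.567143) = 0.000000
  f'(0.567143) = 1.567143
  x_3 = 0.567143 - 0.000000/1.567143 = 0.567143
Iteration 4:
  f(0.567143) = 0.000000
  f'(0.567143) = 1.567143
  x_4 = 0.567143 - 0.000000/1.567143 = 0.567143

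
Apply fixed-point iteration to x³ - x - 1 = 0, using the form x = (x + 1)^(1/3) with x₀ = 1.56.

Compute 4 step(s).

Equation: x³ - x - 1 = 0
Fixed-point form: x = (x + 1)^(1/3)
x₀ = 1.56

x_1 = g(1.560000) = 1.367981
x_2 = g(1.367981) = 1.332885
x_3 = g(1.332885) = 1.326267
x_4 = g(1.326267) = 1.325012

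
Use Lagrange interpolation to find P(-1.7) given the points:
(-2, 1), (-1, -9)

Lagrange interpolation formula:
P(x) = Σ yᵢ × Lᵢ(x)
where Lᵢ(x) = Π_{j≠i} (x - xⱼ)/(xᵢ - xⱼ)

L_0(-1.7) = (-1.7 - (-1))/(-2 - (-1)) = 0.700000
L_1(-1.7) = (-1.7 - (-2))/(-1 - (-2)) = 0.300000

P(-1.7) = 1×L_0(-1.7) + (-9)×L_1(-1.7)
P(-1.7) = -2.000000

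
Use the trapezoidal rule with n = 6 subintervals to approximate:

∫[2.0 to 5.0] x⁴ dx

f(x) = x⁴
a = 2.0, b = 5.0, n = 6
h = (b - a)/n = 0.500000

Trapezoidal rule: (h/2)[f(x₀) + 2f(x₁) + 2f(x₂) + ... + f(xₙ)]

x_0 = 2.0000, f(x_0) = 16.000000, coefficient = 1
x_1 = 2.5000, f(x_1) = 39.062500, coefficient = 2
x_2 = 3.0000, f(x_2) = 81.000000, coefficient = 2
x_3 = 3.5000, f(x_3) = 150.062500, coefficient = 2
x_4 = 4.0000, f(x_4) = 256.000000, coefficient = 2
x_5 = 4.5000, f(x_5) = 410.062500, coefficient = 2
x_6 = 5.0000, f(x_6) = 625.000000, coefficient = 1

I ≈ (0.500000/2) × 2513.375000 = 628.343750
Exact value: 618.600000
Error: 9.743750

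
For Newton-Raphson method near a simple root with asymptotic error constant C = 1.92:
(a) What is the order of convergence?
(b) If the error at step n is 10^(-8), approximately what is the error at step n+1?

(a) Newton-Raphson has quadratic (order 2) convergence near simple roots.
    This means |e_{n+1}| ≈ C|e_n|².

(b) With |e_n| = 10^(-8) and C = 1.92:
    |e_{n+1}| ≈ 1.92 × (10^(-8))² = 1.92 × 10^(-16)

(a) 2 (quadratic); (b) |e_{n+1}| ≈ 1.920e-16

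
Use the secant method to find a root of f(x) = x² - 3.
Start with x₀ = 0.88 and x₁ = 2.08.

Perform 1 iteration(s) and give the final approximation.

f(x) = x² - 3
x₀ = 0.88, x₁ = 2.08

Secant formula: x_{n+1} = x_n - f(x_n)(x_n - x_{n-1})/(f(x_n) - f(x_{n-1}))

Iteration 1:
  f(0.880000) = -2.225600
  f(2.080000) = 1.326400
  x_2 = 2.080000 - 1.326400×(2.080000 - 0.880000)/(1.326400 - (-2.225600))
       = 1.631892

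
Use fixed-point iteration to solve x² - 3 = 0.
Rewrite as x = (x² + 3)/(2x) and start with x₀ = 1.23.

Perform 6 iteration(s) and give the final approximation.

Equation: x² - 3 = 0
Fixed-point form: x = (x² + 3)/(2x)
x₀ = 1.23

x_1 = g(1.230000) = 1.834512
x_2 = g(1.834512) = 1.734912
x_3 = g(1.734912) = 1.732053
x_4 = g(1.732053) = 1.732051
x_5 = g(1.732051) = 1.732051
x_6 = g(1.732051) = 1.732051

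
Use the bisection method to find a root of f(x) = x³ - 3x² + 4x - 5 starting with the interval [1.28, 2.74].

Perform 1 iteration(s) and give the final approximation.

f(x) = x³ - 3x² + 4x - 5
Initial interval: [1.28, 2.74]

Iteration 1:
  c_1 = (1.280000 + 2.740000)/2 = 2.010000
  f(c_1) = f(2.010000) = -0.959699
  f(a) × f(c) ≥ 0, new interval: [2.010000, 2.740000]

After 1 iteration(s), the approximation is c_1 = 2.010000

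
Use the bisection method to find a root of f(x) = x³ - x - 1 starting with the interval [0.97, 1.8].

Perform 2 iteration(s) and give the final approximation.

f(x) = x³ - x - 1
Initial interval: [0.97, 1.8]

Iteration 1:
  c_1 = (0.970000 + 1.800000)/2 = 1.385000
  f(c_1) = f(1.385000) = 0.271742
  f(a) × f(c) < 0, new interval: [0.970000, 1.385000]
Iteration 2:
  c_2 = (0.970000 + 1.385000)/2 = 1.177500
  f(c_2) = f(1.177500) = -0.544889
  f(a) × f(c) ≥ 0, new interval: [1.177500, 1.385000]

After 2 iteration(s), the approximation is c_2 = 1.177500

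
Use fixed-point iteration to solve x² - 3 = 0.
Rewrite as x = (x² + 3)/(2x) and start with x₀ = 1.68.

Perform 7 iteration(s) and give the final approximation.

Equation: x² - 3 = 0
Fixed-point form: x = (x² + 3)/(2x)
x₀ = 1.68

x_1 = g(1.680000) = 1.732857
x_2 = g(1.732857) = 1.732051
x_3 = g(1.732051) = 1.732051
x_4 = g(1.732051) = 1.732051
x_5 = g(1.732051) = 1.732051
x_6 = g(1.732051) = 1.732051
x_7 = g(1.732051) = 1.732051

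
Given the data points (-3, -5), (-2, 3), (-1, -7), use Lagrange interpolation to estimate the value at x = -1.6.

Lagrange interpolation formula:
P(x) = Σ yᵢ × Lᵢ(x)
where Lᵢ(x) = Π_{j≠i} (x - xⱼ)/(xᵢ - xⱼ)

L_0(-1.6) = (-1.6 - (-2))/(-3 - (-2)) × (-1.6 - (-1))/(-3 - (-1)) = -0.120000
L_1(-1.6) = (-1.6 - (-3))/(-2 - (-3)) × (-1.6 - (-1))/(-2 - (-1)) = 0.840000
L_2(-1.6) = (-1.6 - (-3))/(-1 - (-3)) × (-1.6 - (-2))/(-1 - (-2)) = 0.280000

P(-1.6) = (-5)×L_0(-1.6) + 3×L_1(-1.6) + (-7)×L_2(-1.6)
P(-1.6) = 1.160000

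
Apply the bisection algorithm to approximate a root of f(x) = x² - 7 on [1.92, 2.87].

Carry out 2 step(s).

f(x) = x² - 7
Initial interval: [1.92, 2.87]

Iteration 1:
  c_1 = (1.920000 + 2.870000)/2 = 2.395000
  f(c_1) = f(2.395000) = -1.263975
  f(a) × f(c) ≥ 0, new interval: [2.395000, 2.870000]
Iteration 2:
  c_2 = (2.395000 + 2.870000)/2 = 2.632500
  f(c_2) = f(2.632500) = -0.069944
  f(a) × f(c) ≥ 0, new interval: [2.632500, 2.870000]

After 2 iteration(s), the approximation is c_2 = 2.632500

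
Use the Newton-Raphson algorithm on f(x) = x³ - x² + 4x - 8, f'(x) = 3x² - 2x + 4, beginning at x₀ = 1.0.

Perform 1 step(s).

f(x) = x³ - x² + 4x - 8
f'(x) = 3x² - 2x + 4
x₀ = 1.0

Newton-Raphson formula: x_{n+1} = x_n - f(x_n)/f'(x_n)

Iteration 1:
  f(1.000000) = -4.000000
  f'(1.000000) = 5.000000
  x_1 = 1.000000 - (-4.000000)/5.000000 = 1.800000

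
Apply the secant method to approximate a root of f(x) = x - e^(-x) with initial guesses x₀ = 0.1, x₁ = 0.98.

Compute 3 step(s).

f(x) = x - e^(-x)
x₀ = 0.1, x₁ = 0.98

Secant formula: x_{n+1} = x_n - f(x_n)(x_n - x_{n-1})/(f(x_n) - f(x_{n-1}))

Iteration 1:
  f(0.100000) = -0.804837
  f(0.980000) = 0.604689
  x_2 = 0.980000 - 0.604689×(0.980000 - 0.100000)/(0.604689 - (-0.804837))
       = 0.602479
Iteration 2:
  f(0.980000) = 0.604689
  f(0.602479) = 0.055026
  x_3 = 0.602479 - 0.055026×(0.602479 - 0.980000)/(0.055026 - 0.604689)
       = 0.564686
Iteration 3:
  f(0.602479) = 0.055026
  f(0.564686) = -0.003853
  x_4 = 0.564686 - (-0.003853)×(0.564686 - 0.602479)/(-0.003853 - 0.055026)
       = 0.567159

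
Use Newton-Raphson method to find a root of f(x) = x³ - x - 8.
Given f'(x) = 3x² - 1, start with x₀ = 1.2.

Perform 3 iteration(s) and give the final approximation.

f(x) = x³ - x - 8
f'(x) = 3x² - 1
x₀ = 1.2

Newton-Raphson formula: x_{n+1} = x_n - f(x_n)/f'(x_n)

Iteration 1:
  f(1.200000) = -7.472000
  f'(1.200000) = 3.320000
  x_1 = 1.200000 - (-7.472000)/3.320000 = 3.450602
Iteration 2:
  f(3.450602) = 29.634537
  f'(3.450602) = 34.719971
  x_2 = 3.450602 - 29.634537/34.719971 = 2.597072
Iteration 3:
  f(2.597072) = 6.919623
  f'(2.597072) = 19.234355
  x_3 = 2.597072 - 6.919623/19.234355 = 2.237319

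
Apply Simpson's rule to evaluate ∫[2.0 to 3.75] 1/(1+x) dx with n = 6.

f(x) = 1/(1+x)
a = 2.0, b = 3.75, n = 6
h = (b - a)/n = 0.291667

Simpson's rule: (h/3)[f(x₀) + 4f(x₁) + 2f(x₂) + ... + f(xₙ)]

x_0 = 2.0000, f(x_0) = 0.333333, coefficient = 1
x_1 = 2.2917, f(x_1) = 0.303797, coefficient = 4
x_2 = 2.5833, f(x_2) = 0.279070, coefficient = 2
x_3 = 2.8750, f(x_3) = 0.258065, coefficient = 4
x_4 = 3.1667, f(x_4) = 0.240000, coefficient = 2
x_5 = 3.4583, f(x_5) = 0.224299, coefficient = 4
x_6 = 3.7500, f(x_6) = 0.210526, coefficient = 1

I ≈ (0.291667/3) × 4.726643 = 0.459535
Exact value: 0.459532
Error: 0.000002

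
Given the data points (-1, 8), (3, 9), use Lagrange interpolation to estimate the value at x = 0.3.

Lagrange interpolation formula:
P(x) = Σ yᵢ × Lᵢ(x)
where Lᵢ(x) = Π_{j≠i} (x - xⱼ)/(xᵢ - xⱼ)

L_0(0.3) = (0.3 - 3)/(-1 - 3) = 0.675000
L_1(0.3) = (0.3 - (-1))/(3 - (-1)) = 0.325000

P(0.3) = 8×L_0(0.3) + 9×L_1(0.3)
P(0.3) = 8.325000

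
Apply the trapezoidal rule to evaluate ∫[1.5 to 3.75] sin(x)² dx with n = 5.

f(x) = sin(x)²
a = 1.5, b = 3.75, n = 5
h = (b - a)/n = 0.450000

Trapezoidal rule: (h/2)[f(x₀) + 2f(x₁) + 2f(x₂) + ... + f(xₙ)]

x_0 = 1.5000, f(x_0) = 0.994996, coefficient = 1
x_1 = 1.9500, f(x_1) = 0.862966, coefficient = 2
x_2 = 2.4000, f(x_2) = 0.456251, coefficient = 2
x_3 = 2.8500, f(x_3) = 0.082644, coefficient = 2
x_4 = 3.3000, f(x_4) = 0.024884, coefficient = 2
x_5 = 3.7500, f(x_5) = 0.326682, coefficient = 1

I ≈ (0.450000/2) × 4.175167 = 0.939412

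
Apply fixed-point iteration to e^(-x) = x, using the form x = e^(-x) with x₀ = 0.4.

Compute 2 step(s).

Equation: e^(-x) = x
Fixed-point form: x = e^(-x)
x₀ = 0.4

x_1 = g(0.400000) = 0.670320
x_2 = g(0.670320) = 0.511545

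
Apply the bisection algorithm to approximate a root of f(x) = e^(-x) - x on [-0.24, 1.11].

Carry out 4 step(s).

f(x) = e^(-x) - x
Initial interval: [-0.24, 1.11]

Iteration 1:
  c_1 = (-0.240000 + 1.110000)/2 = 0.435000
  f(c_1) = f(0.435000) = 0.212265
  f(a) × f(c) ≥ 0, new interval: [0.435000, 1.110000]
Iteration 2:
  c_2 = (0.435000 + 1.110000)/2 = 0.772500
  f(c_2) = f(0.772500) = -0.310643
  f(a) × f(c) < 0, new interval: [0.435000, 0.772500]
Iteration 3:
  c_3 = (0.435000 + 0.772500)/2 = 0.603750
  f(c_3) = f(0.603750) = -0.056993
  f(a) × f(c) < 0, new interval: [0.435000, 0.603750]
Iteration 4:
  c_4 = (0.435000 + 0.603750)/2 = 0.519375
  f(c_4) = f(0.519375) = 0.075517
  f(a) × f(c) ≥ 0, new interval: [0.519375, 0.603750]

After 4 iteration(s), the approximation is c_4 = 0.519375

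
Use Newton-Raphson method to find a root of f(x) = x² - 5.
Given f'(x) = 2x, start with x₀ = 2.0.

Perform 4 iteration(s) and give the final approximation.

f(x) = x² - 5
f'(x) = 2x
x₀ = 2.0

Newton-Raphson formula: x_{n+1} = x_n - f(x_n)/f'(x_n)

Iteration 1:
  f(2.000000) = -1.000000
  f'(2.000000) = 4.000000
  x_1 = 2.000000 - (-1.000000)/4.000000 = 2.250000
Iteration 2:
  f(2.250000) = 0.062500
  f'(2.250000) = 4.500000
  x_2 = 2.250000 - 0.062500/4.500000 = 2.236111
Iteration 3:
  f(2.236111) = 0.000193
  f'(2.236111) = 4.472222
  x_3 = 2.236111 - 0.000193/4.472222 = 2.236068
Iteration 4:
  f(2.236068) = 0.000000
  f'(2.236068) = 4.472136
  x_4 = 2.236068 - 0.000000/4.472136 = 2.236068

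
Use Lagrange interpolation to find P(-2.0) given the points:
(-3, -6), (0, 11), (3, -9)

Lagrange interpolation formula:
P(x) = Σ yᵢ × Lᵢ(x)
where Lᵢ(x) = Π_{j≠i} (x - xⱼ)/(xᵢ - xⱼ)

L_0(-2.0) = (-2.0 - 0)/(-3 - 0) × (-2.0 - 3)/(-3 - 3) = 0.555556
L_1(-2.0) = (-2.0 - (-3))/(0 - (-3)) × (-2.0 - 3)/(0 - 3) = 0.555556
L_2(-2.0) = (-2.0 - (-3))/(3 - (-3)) × (-2.0 - 0)/(3 - 0) = -0.111111

P(-2.0) = (-6)×L_0(-2.0) + 11×L_1(-2.0) + (-9)×L_2(-2.0)
P(-2.0) = 3.777778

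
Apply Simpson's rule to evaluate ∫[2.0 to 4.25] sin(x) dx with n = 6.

f(x) = sin(x)
a = 2.0, b = 4.25, n = 6
h = (b - a)/n = 0.375000

Simpson's rule: (h/3)[f(x₀) + 4f(x₁) + 2f(x₂) + ... + f(xₙ)]

x_0 = 2.0000, f(x_0) = 0.909297, coefficient = 1
x_1 = 2.3750, f(x_1) = 0.693685, coefficient = 4
x_2 = 2.7500, f(x_2) = 0.381661, coefficient = 2
x_3 = 3.1250, f(x_3) = 0.016592, coefficient = 4
x_4 = 3.5000, f(x_4) = -0.350783, coefficient = 2
x_5 = 3.8750, f(x_5) = -0.669405, coefficient = 4
x_6 = 4.2500, f(x_6) = -0.894989, coefficient = 1

I ≈ (0.375000/3) × 0.239552 = 0.029944
Exact value: 0.029941
Error: 0.000003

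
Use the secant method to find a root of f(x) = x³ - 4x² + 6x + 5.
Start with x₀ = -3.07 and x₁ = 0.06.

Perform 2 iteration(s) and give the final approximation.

f(x) = x³ - 4x² + 6x + 5
x₀ = -3.07, x₁ = 0.06

Secant formula: x_{n+1} = x_n - f(x_n)(x_n - x_{n-1})/(f(x_n) - f(x_{n-1}))

Iteration 1:
  f(-3.070000) = -80.054043
  f(0.060000) = 5.345816
  x_2 = 0.060000 - 5.345816×(0.060000 - (-3.070000))/(5.345816 - (-80.054043))
       = -0.135930
Iteration 2:
  f(0.060000) = 5.345816
  f(-0.135930) = 4.108000
  x_3 = -0.135930 - 4.108000×(-0.135930 - 0.060000)/(4.108000 - 5.345816)
       = -0.786173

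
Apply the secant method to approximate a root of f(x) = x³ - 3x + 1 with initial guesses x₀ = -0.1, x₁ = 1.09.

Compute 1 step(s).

f(x) = x³ - 3x + 1
x₀ = -0.1, x₁ = 1.09

Secant formula: x_{n+1} = x_n - f(x_n)(x_n - x_{n-1})/(f(x_n) - f(x_{n-1}))

Iteration 1:
  f(-0.100000) = 1.299000
  f(1.090000) = -0.974971
  x_2 = 1.090000 - (-0.974971)×(1.090000 - (-0.100000))/(-0.974971 - 1.299000)
       = 0.579784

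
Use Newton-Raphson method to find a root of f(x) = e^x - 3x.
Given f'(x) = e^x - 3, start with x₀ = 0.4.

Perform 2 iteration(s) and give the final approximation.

f(x) = e^x - 3x
f'(x) = e^x - 3
x₀ = 0.4

Newton-Raphson formula: x_{n+1} = x_n - f(x_n)/f'(x_n)

Iteration 1:
  f(0.400000) = 0.291825
  f'(0.400000) = -1.508175
  x_1 = 0.400000 - 0.291825/(-1.508175) = 0.593495
Iteration 2:
  f(0.593495) = 0.029819
  f'(0.593495) = -1.189695
  x_2 = 0.593495 - 0.029819/(-1.189695) = 0.618560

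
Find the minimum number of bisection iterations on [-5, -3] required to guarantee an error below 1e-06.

We need (b-a)/2^n ≤ 1e-06
(-3 - (-5))/2^n ≤ 1e-06
2/2^n ≤ 1e-06
2^n ≥ 2000000
n ≥ log₂(2000000) = 20.93
n ≥ 21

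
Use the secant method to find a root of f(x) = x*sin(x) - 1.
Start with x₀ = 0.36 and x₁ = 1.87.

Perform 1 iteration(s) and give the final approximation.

f(x) = x*sin(x) - 1
x₀ = 0.36, x₁ = 1.87

Secant formula: x_{n+1} = x_n - f(x_n)(x_n - x_{n-1})/(f(x_n) - f(x_{n-1}))

Iteration 1:
  f(0.360000) = -0.873181
  f(1.870000) = 0.786919
  x_2 = 1.870000 - 0.786919×(1.870000 - 0.360000)/(0.786919 - (-0.873181))
       = 1.154232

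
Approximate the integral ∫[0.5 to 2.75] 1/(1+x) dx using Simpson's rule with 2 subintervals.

f(x) = 1/(1+x)
a = 0.5, b = 2.75, n = 2
h = (b - a)/n = 1.125000

Simpson's rule: (h/3)[f(x₀) + 4f(x₁) + 2f(x₂) + ... + f(xₙ)]

x_0 = 0.5000, f(x_0) = 0.666667, coefficient = 1
x_1 = 1.6250, f(x_1) = 0.380952, coefficient = 4
x_2 = 2.7500, f(x_2) = 0.266667, coefficient = 1

I ≈ (1.125000/3) × 2.457143 = 0.921429
Exact value: 0.916291
Error: 0.005138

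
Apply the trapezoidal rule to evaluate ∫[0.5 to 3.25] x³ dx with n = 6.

f(x) = x³
a = 0.5, b = 3.25, n = 6
h = (b - a)/n = 0.458333

Trapezoidal rule: (h/2)[f(x₀) + 2f(x₁) + 2f(x₂) + ... + f(xₙ)]

x_0 = 0.5000, f(x_0) = 0.125000, coefficient = 1
x_1 = 0.9583, f(x_1) = 0.880136, coefficient = 2
x_2 = 1.4167, f(x_2) = 2.843171, coefficient = 2
x_3 = 1.8750, f(x_3) = 6.591797, coefficient = 2
x_4 = 2.3333, f(x_4) = 12.703704, coefficient = 2
x_5 = 2.7917, f(x_5) = 21.756583, coefficient = 2
x_6 = 3.2500, f(x_6) = 34.328125, coefficient = 1

I ≈ (0.458333/2) × 124.003906 = 28.417562
Exact value: 27.875977
Error: 0.541585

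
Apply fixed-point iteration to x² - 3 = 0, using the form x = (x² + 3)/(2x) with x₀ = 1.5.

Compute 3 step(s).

Equation: x² - 3 = 0
Fixed-point form: x = (x² + 3)/(2x)
x₀ = 1.5

x_1 = g(1.500000) = 1.750000
x_2 = g(1.750000) = 1.732143
x_3 = g(1.732143) = 1.732051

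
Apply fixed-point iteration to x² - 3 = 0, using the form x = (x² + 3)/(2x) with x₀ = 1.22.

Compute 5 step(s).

Equation: x² - 3 = 0
Fixed-point form: x = (x² + 3)/(2x)
x₀ = 1.22

x_1 = g(1.220000) = 1.839508
x_2 = g(1.839508) = 1.735189
x_3 = g(1.735189) = 1.732054
x_4 = g(1.732054) = 1.732051
x_5 = g(1.732051) = 1.732051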